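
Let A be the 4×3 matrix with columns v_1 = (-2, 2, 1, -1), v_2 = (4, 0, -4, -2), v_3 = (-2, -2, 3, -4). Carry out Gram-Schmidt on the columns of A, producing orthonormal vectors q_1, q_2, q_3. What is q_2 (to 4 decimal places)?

v_1 = (-2, 2, 1, -1); ‖v_1‖ = 3.1623, so q_1 = (-0.6325, 0.6325, 0.3162, -0.3162).
q_1·v_2 = (-0.6325)·4 + 0.6325·0 + 0.3162·(-4) + (-0.3162)·(-2) = -3.1623.
u_2 = v_2 + 3.1623·q_1 = (2.0000, 2.0000, -3.0000, -3.0000).
‖u_2‖ = 5.0990, so q_2 = (0.3922, 0.3922, -0.5883, -0.5883).

q_2 = (0.3922, 0.3922, -0.5883, -0.5883)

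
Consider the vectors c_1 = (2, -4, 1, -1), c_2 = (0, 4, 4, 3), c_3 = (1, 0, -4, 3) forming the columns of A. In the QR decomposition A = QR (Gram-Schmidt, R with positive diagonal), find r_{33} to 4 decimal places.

r_{33} = 4.6198

c_1 = (2, -4, 1, -1); ‖c_1‖ = 4.6904, so q_1 = (0.4264, -0.8528, 0.2132, -0.2132).
q_1·c_2 = 0.4264·0 + (-0.8528)·4 + 0.2132·4 + (-0.2132)·3 = -3.1980.
u_2 = c_2 + 3.1980·q_1 = (1.3636, 1.2727, 4.6818, 2.3182).
‖u_2‖ = 5.5473, so q_2 = (0.2458, 0.2294, 0.8440, 0.4179).
q_1·c_3 = 0.4264·1 + (-0.8528)·0 + 0.2132·(-4) + (-0.2132)·3 = -1.0660; q_2·c_3 = 0.2458·1 + 0.2294·0 + 0.8440·(-4) + 0.4179·3 = -1.8764.
u_3 = c_3 + 1.0660·q_1 + 1.8764·q_2 = (1.9158, -0.4786, -2.1891, 3.5569).
r_{33} = ‖u_3‖ = 4.6198.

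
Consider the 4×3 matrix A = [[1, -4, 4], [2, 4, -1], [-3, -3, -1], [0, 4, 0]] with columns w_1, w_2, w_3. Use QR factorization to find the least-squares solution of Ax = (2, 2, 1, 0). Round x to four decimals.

x = (0.1752, -0.0338, 0.1972)

w_1 = (1, 2, -3, 0); ‖w_1‖ = 3.7417, so e_1 = (0.2673, 0.5345, -0.8018, 0.0000).
e_1·w_2 = 0.2673·(-4) + 0.5345·4 + (-0.8018)·(-3) + 0.0000·4 = 3.4744.
u_2 = w_2 − 3.4744·e_1 = (-4.9286, 2.1429, -0.2143, 4.0000).
‖u_2‖ = 6.7029, so e_2 = (-0.7353, 0.3197, -0.0320, 0.5968).
e_1·w_3 = 0.2673·4 + 0.5345·(-1) + (-0.8018)·(-1) + 0.0000·0 = 1.3363; e_2·w_3 = (-0.7353)·4 + 0.3197·(-1) + (-0.0320)·(-1) + 0.5968·0 = -3.2289.
u_3 = w_3 − 1.3363·e_1 + 3.2289·e_2 = (1.2687, -0.6820, -0.0318, 1.9269).
‖u_3‖ = 2.4059, so e_3 = (0.5273, -0.2835, -0.0132, 0.8009).
Qᵀb = (0.8018, -0.8632, 0.4744).
Back-substitute: x_3 = 0.4744/2.4059 = 0.1972.
x_2 = (-0.8632 + 3.2289·0.1972)/6.7029 = -0.0338.
x_1 = (0.8018 − 3.4744·(-0.0338) − 1.3363·0.1972)/3.7417 = 0.1752.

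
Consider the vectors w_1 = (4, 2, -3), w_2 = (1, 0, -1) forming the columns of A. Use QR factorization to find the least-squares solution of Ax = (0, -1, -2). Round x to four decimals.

x = (-0.6667, 3.3333)

e_1 = w_1/‖w_1‖ = (4, 2, -3)/5.3852 = (0.7428, 0.3714, -0.5571).
r_{12} = e_1·w_2 = 1.2999.
u_2 = w_2 − 1.2999·e_1 = (0.0345, -0.4828, -0.2759).
‖u_2‖ = 0.5571, so e_2 = (0.0619, -0.8666, -0.4952).
Qᵀb = (0.7428, 1.8570).
Back-substitute: x_2 = 1.8570/0.5571 = 3.3333.
x_1 = (0.7428 − 1.2999·3.3333)/5.3852 = -0.6667.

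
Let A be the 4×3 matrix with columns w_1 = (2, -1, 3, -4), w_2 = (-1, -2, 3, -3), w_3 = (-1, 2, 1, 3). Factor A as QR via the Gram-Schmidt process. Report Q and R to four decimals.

Q = [[0.3651, -0.8331, -0.0341], [-0.1826, -0.4512, 0.5170], [0.5477, 0.3124, 0.7480], [-0.7303, -0.0694, 0.4147]], R = [[5.4772, 3.8341, -2.3735], [0.0000, 2.8810, 0.0347], [0.0000, 0.0000, 3.0603]]

w_1 = (2, -1, 3, -4); ‖w_1‖ = 5.4772, so e_1 = (0.3651, -0.1826, 0.5477, -0.7303).
e_1·w_2 = 0.3651·(-1) + (-0.1826)·(-2) + 0.5477·3 + (-0.7303)·(-3) = 3.8341.
u_2 = w_2 − 3.8341·e_1 = (-2.4000, -1.3000, 0.9000, -0.2000).
‖u_2‖ = 2.8810, so e_2 = (-0.8331, -0.4512, 0.3124, -0.0694).
e_1·w_3 = 0.3651·(-1) + (-0.1826)·2 + 0.5477·1 + (-0.7303)·3 = -2.3735; e_2·w_3 = (-0.8331)·(-1) + (-0.4512)·2 + 0.3124·1 + (-0.0694)·3 = 0.0347.
u_3 = w_3 + 2.3735·e_1 − 0.0347·e_2 = (-0.1044, 1.5823, 2.2892, 1.2691).
‖u_3‖ = 3.0603, so e_3 = (-0.0341, 0.5170, 0.7480, 0.4147).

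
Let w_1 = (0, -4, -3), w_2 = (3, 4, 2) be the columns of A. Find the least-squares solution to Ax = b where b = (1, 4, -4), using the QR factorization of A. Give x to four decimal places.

q_1 = w_1/‖w_1‖ = (0, -4, -3)/5.0000 = (0.0000, -0.8000, -0.6000).
r_{12} = q_1·w_2 = -4.4000.
u_2 = w_2 + 4.4000·q_1 = (3.0000, 0.4800, -0.6400).
‖u_2‖ = 3.1048, so q_2 = (0.9662, 0.1546, -0.2061).
Qᵀb = (-0.8000, 2.4091).
Back-substitute: x_2 = 2.4091/3.1048 = 0.7759.
x_1 = (-0.8000 + 4.4000·0.7759)/5.0000 = 0.5228.

x = (0.5228, 0.7759)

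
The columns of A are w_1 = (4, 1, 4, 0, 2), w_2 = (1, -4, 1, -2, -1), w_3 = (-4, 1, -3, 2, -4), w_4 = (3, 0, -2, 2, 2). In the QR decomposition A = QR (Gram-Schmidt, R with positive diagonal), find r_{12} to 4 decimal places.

r_{12} = 0.3288

w_1 = (4, 1, 4, 0, 2); ‖w_1‖ = 6.0828, so e_1 = (0.6576, 0.1644, 0.6576, 0.0000, 0.3288).
r_{12} = e_1·w_2 = 0.3288.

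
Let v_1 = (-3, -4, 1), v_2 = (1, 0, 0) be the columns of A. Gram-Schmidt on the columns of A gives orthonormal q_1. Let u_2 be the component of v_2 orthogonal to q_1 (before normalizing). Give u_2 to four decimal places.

u_2 = (0.6538, -0.4615, 0.1154)

v_1 = (-3, -4, 1); ‖v_1‖ = 5.0990, so q_1 = (-0.5883, -0.7845, 0.1961).
q_1·v_2 = (-0.5883)·1 + (-0.7845)·0 + 0.1961·0 = -0.5883.
u_2 = v_2 + 0.5883·q_1 = (0.6538, -0.4615, 0.1154).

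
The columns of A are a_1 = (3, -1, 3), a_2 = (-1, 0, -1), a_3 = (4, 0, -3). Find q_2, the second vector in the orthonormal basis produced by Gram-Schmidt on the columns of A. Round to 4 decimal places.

q_2 = (-0.1622, -0.9733, -0.1622)

q_1 = a_1/‖a_1‖ = (3, -1, 3)/4.3589 = (0.6882, -0.2294, 0.6882).
r_{12} = q_1·a_2 = -1.3765.
u_2 = a_2 + 1.3765·q_1 = (-0.0526, -0.3158, -0.0526).
‖u_2‖ = 0.3244, so q_2 = (-0.1622, -0.9733, -0.1622).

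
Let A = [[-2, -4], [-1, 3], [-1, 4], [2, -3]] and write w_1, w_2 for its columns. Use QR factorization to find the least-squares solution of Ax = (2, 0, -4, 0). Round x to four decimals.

w_1 = (-2, -1, -1, 2); ‖w_1‖ = 3.1623, so q_1 = (-0.6325, -0.3162, -0.3162, 0.6325).
q_1·w_2 = (-0.6325)·(-4) + (-0.3162)·3 + (-0.3162)·4 + 0.6325·(-3) = -1.5811.
u_2 = w_2 + 1.5811·q_1 = (-5.0000, 2.5000, 3.5000, -2.0000).
‖u_2‖ = 6.8920, so q_2 = (-0.7255, 0.3627, 0.5078, -0.2902).
Qᵀb = (0.0000, -3.4823).
Back-substitute: x_2 = -3.4823/6.8920 = -0.5053.
x_1 = (0.0000 + 1.5811·(-0.5053))/3.1623 = -0.2526.

x = (-0.2526, -0.5053)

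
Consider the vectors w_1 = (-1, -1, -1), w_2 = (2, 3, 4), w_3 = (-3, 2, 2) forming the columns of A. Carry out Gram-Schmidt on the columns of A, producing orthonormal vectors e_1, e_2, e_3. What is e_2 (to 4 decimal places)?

e_2 = (-0.7071, 0.0000, 0.7071)

w_1 = (-1, -1, -1); ‖w_1‖ = 1.7321, so e_1 = (-0.5774, -0.5774, -0.5774).
e_1·w_2 = (-0.5774)·2 + (-0.5774)·3 + (-0.5774)·4 = -5.1962.
u_2 = w_2 + 5.1962·e_1 = (-1.0000, 0.0000, 1.0000).
‖u_2‖ = 1.4142, so e_2 = (-0.7071, 0.0000, 0.7071).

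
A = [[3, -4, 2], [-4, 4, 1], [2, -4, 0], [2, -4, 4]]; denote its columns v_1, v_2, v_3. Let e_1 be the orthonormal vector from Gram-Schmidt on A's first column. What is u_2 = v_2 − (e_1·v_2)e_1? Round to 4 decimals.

u_2 = (0.0000, -1.3333, -1.3333, -1.3333)

v_1 = (3, -4, 2, 2); ‖v_1‖ = 5.7446, so e_1 = (0.5222, -0.6963, 0.3482, 0.3482).
e_1·v_2 = 0.5222·(-4) + (-0.6963)·4 + 0.3482·(-4) + 0.3482·(-4) = -7.6594.
u_2 = v_2 + 7.6594·e_1 = (0.0000, -1.3333, -1.3333, -1.3333).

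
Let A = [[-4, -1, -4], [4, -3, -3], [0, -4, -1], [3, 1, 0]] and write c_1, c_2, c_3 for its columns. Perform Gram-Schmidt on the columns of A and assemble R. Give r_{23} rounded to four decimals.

c_1 = (-4, 4, 0, 3); ‖c_1‖ = 6.4031, so e_1 = (-0.6247, 0.6247, 0.0000, 0.4685).
e_1·c_2 = (-0.6247)·(-1) + 0.6247·(-3) + 0.0000·(-4) + 0.4685·1 = -0.7809.
u_2 = c_2 + 0.7809·e_1 = (-1.4878, -2.5122, -4.0000, 1.3659).
‖u_2‖ = 5.1371, so e_2 = (-0.2896, -0.4890, -0.7786, 0.2659).
r_{23} = e_2·c_3 = 3.4042.

r_{23} = 3.4042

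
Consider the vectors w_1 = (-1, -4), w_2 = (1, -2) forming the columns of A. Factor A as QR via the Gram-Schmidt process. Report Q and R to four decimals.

Q = [[-0.2425, 0.9701], [-0.9701, -0.2425]], R = [[4.1231, 1.6977], [0.0000, 1.4552]]

q_1 = w_1/‖w_1‖ = (-1, -4)/4.1231 = (-0.2425, -0.9701).
r_{12} = q_1·w_2 = 1.6977.
u_2 = w_2 − 1.6977·q_1 = (1.4118, -0.3529).
‖u_2‖ = 1.4552, so q_2 = (0.9701, -0.2425).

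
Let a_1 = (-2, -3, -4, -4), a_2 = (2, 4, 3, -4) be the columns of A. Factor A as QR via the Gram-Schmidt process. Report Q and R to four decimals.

Q = [[-0.2981, 0.2269], [-0.4472, 0.4950], [-0.5963, 0.2990], [-0.5963, -0.7837]], R = [[6.7082, -1.7889], [0.0000, 6.4653]]

e_1 = a_1/‖a_1‖ = (-2, -3, -4, -4)/6.7082 = (-0.2981, -0.4472, -0.5963, -0.5963).
r_{12} = e_1·a_2 = -1.7889.
u_2 = a_2 + 1.7889·e_1 = (1.4667, 3.2000, 1.9333, -5.0667).
‖u_2‖ = 6.4653, so e_2 = (0.2269, 0.4950, 0.2990, -0.7837).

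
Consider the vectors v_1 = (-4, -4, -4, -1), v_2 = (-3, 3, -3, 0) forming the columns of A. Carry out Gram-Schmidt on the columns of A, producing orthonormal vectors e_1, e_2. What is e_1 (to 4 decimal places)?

e_1 = (-0.5714, -0.5714, -0.5714, -0.1429)

e_1 = v_1/‖v_1‖ = (-4, -4, -4, -1)/7.0000 = (-0.5714, -0.5714, -0.5714, -0.1429).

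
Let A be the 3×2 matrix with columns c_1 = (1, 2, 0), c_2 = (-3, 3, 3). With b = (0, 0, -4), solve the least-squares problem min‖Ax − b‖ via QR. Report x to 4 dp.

x = (0.2857, -0.4762)

c_1 = (1, 2, 0); ‖c_1‖ = 2.2361, so q_1 = (0.4472, 0.8944, 0.0000).
q_1·c_2 = 0.4472·(-3) + 0.8944·3 + 0.0000·3 = 1.3416.
u_2 = c_2 − 1.3416·q_1 = (-3.6000, 1.8000, 3.0000).
‖u_2‖ = 5.0200, so q_2 = (-0.7171, 0.3586, 0.5976).
Qᵀb = (0.0000, -2.3905).
Back-substitute: x_2 = -2.3905/5.0200 = -0.4762.
x_1 = (0.0000 − 1.3416·(-0.4762))/2.2361 = 0.2857.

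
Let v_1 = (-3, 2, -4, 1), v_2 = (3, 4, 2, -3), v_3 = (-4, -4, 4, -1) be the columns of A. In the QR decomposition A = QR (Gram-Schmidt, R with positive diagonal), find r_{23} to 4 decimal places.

e_1 = v_1/‖v_1‖ = (-3, 2, -4, 1)/5.4772 = (-0.5477, 0.3651, -0.7303, 0.1826).
r_{12} = e_1·v_2 = -2.1909.
u_2 = v_2 + 2.1909·e_1 = (1.8000, 4.8000, 0.4000, -2.6000).
‖u_2‖ = 5.7619, so e_2 = (0.3124, 0.8331, 0.0694, -0.4512).
r_{23} = e_2·v_3 = -3.8529.

r_{23} = -3.8529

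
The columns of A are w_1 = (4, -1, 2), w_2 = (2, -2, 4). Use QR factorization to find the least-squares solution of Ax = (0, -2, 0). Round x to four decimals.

e_1 = w_1/‖w_1‖ = (4, -1, 2)/4.5826 = (0.8729, -0.2182, 0.4364).
r_{12} = e_1·w_2 = 3.9279.
u_2 = w_2 − 3.9279·e_1 = (-1.4286, -1.1429, 2.2857).
‖u_2‖ = 2.9277, so e_2 = (-0.4880, -0.3904, 0.7807).
Qᵀb = (0.4364, 0.7807).
Back-substitute: x_2 = 0.7807/2.9277 = 0.2667.
x_1 = (0.4364 − 3.9279·0.2667)/4.5826 = -0.1333.

x = (-0.1333, 0.2667)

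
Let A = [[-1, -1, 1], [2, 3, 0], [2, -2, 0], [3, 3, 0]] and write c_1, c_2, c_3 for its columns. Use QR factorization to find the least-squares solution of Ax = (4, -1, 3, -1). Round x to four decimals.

x = (0.6087, -0.8498, 3.7589)

q_1 = c_1/‖c_1‖ = (-1, 2, 2, 3)/4.2426 = (-0.2357, 0.4714, 0.4714, 0.7071).
r_{12} = q_1·c_2 = 2.8284.
u_2 = c_2 − 2.8284·q_1 = (-0.3333, 1.6667, -3.3333, 1.0000).
‖u_2‖ = 3.8730, so q_2 = (-0.0861, 0.4303, -0.8607, 0.2582).
r_{13} = q_1·c_3 = -0.2357; r_{23} = q_2·c_3 = -0.0861.
u_3 = c_3 + 0.2357·q_1 + 0.0861·q_2 = (0.9370, 0.1481, 0.0370, 0.1889).
‖u_3‖ = 0.9680, so q_3 = (0.9680, 0.1530, 0.0383, 0.1951).
Qᵀb = (-0.7071, -3.6148, 3.6386).
Back-substitute: x_3 = 3.6386/0.9680 = 3.7589.
x_2 = (-3.6148 + 0.0861·3.7589)/3.8730 = -0.8498.
x_1 = (-0.7071 − 2.8284·(-0.8498) + 0.2357·3.7589)/4.2426 = 0.6087.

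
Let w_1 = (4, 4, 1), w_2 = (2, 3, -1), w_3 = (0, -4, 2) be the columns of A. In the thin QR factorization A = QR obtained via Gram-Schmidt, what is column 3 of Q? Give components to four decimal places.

q_3 = (0.6965, -0.5970, -0.3980)

w_1 = (4, 4, 1); ‖w_1‖ = 5.7446, so q_1 = (0.6963, 0.6963, 0.1741).
q_1·w_2 = 0.6963·2 + 0.6963·3 + 0.1741·(-1) = 3.3075.
u_2 = w_2 − 3.3075·q_1 = (-0.3030, 0.6970, -1.5758).
‖u_2‖ = 1.7495, so q_2 = (-0.1732, 0.3984, -0.9007).
q_1·w_3 = 0.6963·0 + 0.6963·(-4) + 0.1741·2 = -2.4371; q_2·w_3 = (-0.1732)·0 + 0.3984·(-4) + (-0.9007)·2 = -3.3950.
u_3 = w_3 + 2.4371·q_1 + 3.3950·q_2 = (1.1089, -0.9505, -0.6337).
‖u_3‖ = 1.5921, so q_3 = (0.6965, -0.5970, -0.3980).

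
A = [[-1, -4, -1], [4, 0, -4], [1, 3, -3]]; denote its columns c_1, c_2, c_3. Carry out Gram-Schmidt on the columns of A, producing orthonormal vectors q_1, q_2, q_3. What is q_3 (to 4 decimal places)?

q_1 = c_1/‖c_1‖ = (-1, 4, 1)/4.2426 = (-0.2357, 0.9428, 0.2357).
r_{12} = q_1·c_2 = 1.6499.
u_2 = c_2 − 1.6499·q_1 = (-3.6111, -1.5556, 2.6111).
‖u_2‖ = 4.7199, so q_2 = (-0.7651, -0.3296, 0.5532).
r_{13} = q_1·c_3 = -4.2426; r_{23} = q_2·c_3 = 0.4237.
u_3 = c_3 + 4.2426·q_1 − 0.4237·q_2 = (-1.6758, 0.1397, -2.2344).
‖u_3‖ = 2.7965, so q_3 = (-0.5993, 0.0499, -0.7990).

q_3 = (-0.5993, 0.0499, -0.7990)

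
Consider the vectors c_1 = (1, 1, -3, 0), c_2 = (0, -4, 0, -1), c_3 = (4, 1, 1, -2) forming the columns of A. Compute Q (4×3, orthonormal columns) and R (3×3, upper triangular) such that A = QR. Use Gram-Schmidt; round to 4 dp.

c_1 = (1, 1, -3, 0); ‖c_1‖ = 3.3166, so e_1 = (0.3015, 0.3015, -0.9045, 0.0000).
e_1·c_2 = 0.3015·0 + 0.3015·(-4) + (-0.9045)·0 + 0.0000·(-1) = -1.2060.
u_2 = c_2 + 1.2060·e_1 = (0.3636, -3.6364, -1.0909, -1.0000).
‖u_2‖ = 3.9428, so e_2 = (0.0922, -0.9223, -0.2767, -0.2536).
e_1·c_3 = 0.3015·4 + 0.3015·1 + (-0.9045)·1 + 0.0000·(-2) = 0.6030; e_2·c_3 = 0.0922·4 + (-0.9223)·1 + (-0.2767)·1 + (-0.2536)·(-2) = -0.3228.
u_3 = c_3 − 0.6030·e_1 + 0.3228·e_2 = (3.8480, 0.5205, 1.4561, -2.0819).
‖u_3‖ = 4.6403, so e_3 = (0.8293, 0.1122, 0.3138, -0.4487).

Q = [[0.3015, 0.0922, 0.8293], [0.3015, -0.9223, 0.1122], [-0.9045, -0.2767, 0.3138], [0.0000, -0.2536, -0.4487]], R = [[3.3166, -1.2060, 0.6030], [0.0000, 3.9428, -0.3228], [0.0000, 0.0000, 4.6403]]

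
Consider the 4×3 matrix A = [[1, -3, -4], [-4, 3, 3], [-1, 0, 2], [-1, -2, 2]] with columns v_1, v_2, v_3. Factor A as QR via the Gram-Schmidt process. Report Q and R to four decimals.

Q = [[0.2294, -0.6397, -0.7085], [-0.9177, 0.0727, -0.3832], [-0.2294, -0.1890, 0.3362], [-0.2294, -0.7415, 0.4880]], R = [[4.3589, -2.9824, -4.5883], [0.0000, 3.6201, 0.9159], [0.0000, 0.0000, 3.3329]]

v_1 = (1, -4, -1, -1); ‖v_1‖ = 4.3589, so q_1 = (0.2294, -0.9177, -0.2294, -0.2294).
q_1·v_2 = 0.2294·(-3) + (-0.9177)·3 + (-0.2294)·0 + (-0.2294)·(-2) = -2.9824.
u_2 = v_2 + 2.9824·q_1 = (-2.3158, 0.2632, -0.6842, -2.6842).
‖u_2‖ = 3.6201, so q_2 = (-0.6397, 0.0727, -0.1890, -0.7415).
q_1·v_3 = 0.2294·(-4) + (-0.9177)·3 + (-0.2294)·2 + (-0.2294)·2 = -4.5883; q_2·v_3 = (-0.6397)·(-4) + 0.0727·3 + (-0.1890)·2 + (-0.7415)·2 = 0.9159.
u_3 = v_3 + 4.5883·q_1 − 0.9159·q_2 = (-2.3614, -1.2771, 1.1205, 1.6265).
‖u_3‖ = 3.3329, so q_3 = (-0.7085, -0.3832, 0.3362, 0.4880).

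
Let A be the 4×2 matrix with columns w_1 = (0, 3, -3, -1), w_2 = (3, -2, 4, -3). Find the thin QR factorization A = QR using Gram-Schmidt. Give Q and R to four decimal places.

Q = [[0.0000, 0.5866], [0.6882, 0.0720], [-0.6882, 0.3190], [-0.2294, -0.7409]], R = [[4.3589, -3.4412], [0.0000, 5.1145]]

q_1 = w_1/‖w_1‖ = (0, 3, -3, -1)/4.3589 = (0.0000, 0.6882, -0.6882, -0.2294).
r_{12} = q_1·w_2 = -3.4412.
u_2 = w_2 + 3.4412·q_1 = (3.0000, 0.3684, 1.6316, -3.7895).
‖u_2‖ = 5.1145, so q_2 = (0.5866, 0.0720, 0.3190, -0.7409).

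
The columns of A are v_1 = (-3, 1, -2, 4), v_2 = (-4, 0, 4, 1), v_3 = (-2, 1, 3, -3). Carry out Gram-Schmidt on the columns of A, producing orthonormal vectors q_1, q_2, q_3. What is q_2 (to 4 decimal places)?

q_2 = (-0.5760, -0.0480, 0.8160, -0.0120)

v_1 = (-3, 1, -2, 4); ‖v_1‖ = 5.4772, so q_1 = (-0.5477, 0.1826, -0.3651, 0.7303).
q_1·v_2 = (-0.5477)·(-4) + 0.1826·0 + (-0.3651)·4 + 0.7303·1 = 1.4606.
u_2 = v_2 − 1.4606·q_1 = (-3.2000, -0.2667, 4.5333, -0.0667).
‖u_2‖ = 5.5558, so q_2 = (-0.5760, -0.0480, 0.8160, -0.0120).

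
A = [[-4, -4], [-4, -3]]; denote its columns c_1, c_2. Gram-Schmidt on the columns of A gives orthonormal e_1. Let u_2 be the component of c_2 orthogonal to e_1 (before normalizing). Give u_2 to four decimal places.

c_1 = (-4, -4); ‖c_1‖ = 5.6569, so e_1 = (-0.7071, -0.7071).
e_1·c_2 = (-0.7071)·(-4) + (-0.7071)·(-3) = 4.9497.
u_2 = c_2 − 4.9497·e_1 = (-0.5000, 0.5000).

u_2 = (-0.5000, 0.5000)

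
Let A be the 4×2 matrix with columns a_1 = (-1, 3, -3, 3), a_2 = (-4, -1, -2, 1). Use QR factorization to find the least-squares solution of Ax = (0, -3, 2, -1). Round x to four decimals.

e_1 = a_1/‖a_1‖ = (-1, 3, -3, 3)/5.2915 = (-0.1890, 0.5669, -0.5669, 0.5669).
r_{12} = e_1·a_2 = 1.8898.
u_2 = a_2 − 1.8898·e_1 = (-3.6429, -2.0714, -0.9286, -0.0714).
‖u_2‖ = 4.2929, so e_2 = (-0.8486, -0.4825, -0.2163, -0.0166).
Qᵀb = (-3.4017, 1.0316).
Back-substitute: x_2 = 1.0316/4.2929 = 0.2403.
x_1 = (-3.4017 − 1.8898·0.2403)/5.2915 = -0.7287.

x = (-0.7287, 0.2403)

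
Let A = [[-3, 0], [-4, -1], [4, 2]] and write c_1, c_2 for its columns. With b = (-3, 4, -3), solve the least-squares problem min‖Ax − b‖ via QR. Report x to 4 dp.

x = (0.4098, -2.9836)

c_1 = (-3, -4, 4); ‖c_1‖ = 6.4031, so e_1 = (-0.4685, -0.6247, 0.6247).
e_1·c_2 = (-0.4685)·0 + (-0.6247)·(-1) + 0.6247·2 = 1.8741.
u_2 = c_2 − 1.8741·e_1 = (0.8780, 0.1707, 0.8293).
‖u_2‖ = 1.2198, so e_2 = (0.7199, 0.1400, 0.6799).
Qᵀb = (-2.9673, -3.6393).
Back-substitute: x_2 = -3.6393/1.2198 = -2.9836.
x_1 = (-2.9673 − 1.8741·(-2.9836))/6.4031 = 0.4098.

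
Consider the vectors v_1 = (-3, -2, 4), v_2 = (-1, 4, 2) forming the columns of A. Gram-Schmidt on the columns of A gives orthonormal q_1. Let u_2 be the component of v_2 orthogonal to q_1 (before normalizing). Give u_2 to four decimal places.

u_2 = (-0.6897, 4.2069, 1.5862)

v_1 = (-3, -2, 4); ‖v_1‖ = 5.3852, so q_1 = (-0.5571, -0.3714, 0.7428).
q_1·v_2 = (-0.5571)·(-1) + (-0.3714)·4 + 0.7428·2 = 0.5571.
u_2 = v_2 − 0.5571·q_1 = (-0.6897, 4.2069, 1.5862).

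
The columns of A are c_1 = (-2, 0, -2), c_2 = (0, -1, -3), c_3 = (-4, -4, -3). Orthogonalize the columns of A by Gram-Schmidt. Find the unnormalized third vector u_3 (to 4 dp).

q_1 = c_1/‖c_1‖ = (-2, 0, -2)/2.8284 = (-0.7071, 0.0000, -0.7071).
r_{12} = q_1·c_2 = 2.1213.
u_2 = c_2 − 2.1213·q_1 = (1.5000, -1.0000, -1.5000).
‖u_2‖ = 2.3452, so q_2 = (0.6396, -0.4264, -0.6396).
r_{13} = q_1·c_3 = 4.9497; r_{23} = q_2·c_3 = 1.0660.
u_3 = c_3 − 4.9497·q_1 − 1.0660·q_2 = (-1.1818, -3.5455, 1.1818).

u_3 = (-1.1818, -3.5455, 1.1818)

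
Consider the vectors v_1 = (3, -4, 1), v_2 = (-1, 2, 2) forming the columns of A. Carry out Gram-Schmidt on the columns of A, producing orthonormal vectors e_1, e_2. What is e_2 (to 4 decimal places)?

e_1 = v_1/‖v_1‖ = (3, -4, 1)/5.0990 = (0.5883, -0.7845, 0.1961).
r_{12} = e_1·v_2 = -1.7650.
u_2 = v_2 + 1.7650·e_1 = (0.0385, 0.6154, 2.3462).
‖u_2‖ = 2.4258, so e_2 = (0.0159, 0.2537, 0.9672).

e_2 = (0.0159, 0.2537, 0.9672)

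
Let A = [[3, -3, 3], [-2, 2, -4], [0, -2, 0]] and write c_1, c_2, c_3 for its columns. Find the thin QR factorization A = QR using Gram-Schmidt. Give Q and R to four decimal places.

Q = [[0.8321, 0.0000, -0.5547], [-0.5547, 0.0000, -0.8321], [0.0000, -1.0000, 0.0000]], R = [[3.6056, -3.6056, 4.7150], [0.0000, 2.0000, 0.0000], [0.0000, 0.0000, 1.6641]]

c_1 = (3, -2, 0); ‖c_1‖ = 3.6056, so q_1 = (0.8321, -0.5547, 0.0000).
q_1·c_2 = 0.8321·(-3) + (-0.5547)·2 + 0.0000·(-2) = -3.6056.
u_2 = c_2 + 3.6056·q_1 = (0.0000, 0.0000, -2.0000).
‖u_2‖ = 2.0000, so q_2 = (0.0000, 0.0000, -1.0000).
q_1·c_3 = 0.8321·3 + (-0.5547)·(-4) + 0.0000·0 = 4.7150; q_2·c_3 = 0.0000·3 + (0.0000)·(-4) + (-1.0000)·0 = 0.0000.
u_3 = c_3 − 4.7150·q_1 − 0.0000·q_2 = (-0.9231, -1.3846, 0.0000).
‖u_3‖ = 1.6641, so q_3 = (-0.5547, -0.8321, 0.0000).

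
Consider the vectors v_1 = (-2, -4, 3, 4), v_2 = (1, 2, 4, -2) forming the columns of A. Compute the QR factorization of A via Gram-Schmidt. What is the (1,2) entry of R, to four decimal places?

r_{12} = -0.8944

v_1 = (-2, -4, 3, 4); ‖v_1‖ = 6.7082, so q_1 = (-0.2981, -0.5963, 0.4472, 0.5963).
r_{12} = q_1·v_2 = -0.8944.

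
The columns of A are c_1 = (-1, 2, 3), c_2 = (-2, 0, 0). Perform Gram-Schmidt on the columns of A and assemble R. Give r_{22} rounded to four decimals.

r_{22} = 1.9272

e_1 = c_1/‖c_1‖ = (-1, 2, 3)/3.7417 = (-0.2673, 0.5345, 0.8018).
r_{12} = e_1·c_2 = 0.5345.
u_2 = c_2 − 0.5345·e_1 = (-1.8571, -0.2857, -0.4286).
r_{22} = ‖u_2‖ = 1.9272.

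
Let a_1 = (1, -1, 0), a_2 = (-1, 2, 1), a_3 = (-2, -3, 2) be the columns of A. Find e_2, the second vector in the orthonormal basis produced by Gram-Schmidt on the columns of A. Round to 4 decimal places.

a_1 = (1, -1, 0); ‖a_1‖ = 1.4142, so e_1 = (0.7071, -0.7071, 0.0000).
e_1·a_2 = 0.7071·(-1) + (-0.7071)·2 + 0.0000·1 = -2.1213.
u_2 = a_2 + 2.1213·e_1 = (0.5000, 0.5000, 1.0000).
‖u_2‖ = 1.2247, so e_2 = (0.4082, 0.4082, 0.8165).

e_2 = (0.4082, 0.4082, 0.8165)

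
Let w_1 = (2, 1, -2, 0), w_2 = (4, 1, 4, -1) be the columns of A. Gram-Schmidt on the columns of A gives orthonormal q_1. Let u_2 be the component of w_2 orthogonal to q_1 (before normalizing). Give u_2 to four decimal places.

w_1 = (2, 1, -2, 0); ‖w_1‖ = 3.0000, so q_1 = (0.6667, 0.3333, -0.6667, 0.0000).
q_1·w_2 = 0.6667·4 + 0.3333·1 + (-0.6667)·4 + 0.0000·(-1) = 0.3333.
u_2 = w_2 − 0.3333·q_1 = (3.7778, 0.8889, 4.2222, -1.0000).

u_2 = (3.7778, 0.8889, 4.2222, -1.0000)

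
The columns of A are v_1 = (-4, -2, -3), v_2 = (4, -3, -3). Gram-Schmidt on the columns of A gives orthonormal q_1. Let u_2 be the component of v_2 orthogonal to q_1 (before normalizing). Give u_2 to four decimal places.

u_2 = (3.8621, -3.0690, -3.1034)

v_1 = (-4, -2, -3); ‖v_1‖ = 5.3852, so q_1 = (-0.7428, -0.3714, -0.5571).
q_1·v_2 = (-0.7428)·4 + (-0.3714)·(-3) + (-0.5571)·(-3) = -0.1857.
u_2 = v_2 + 0.1857·q_1 = (3.8621, -3.0690, -3.1034).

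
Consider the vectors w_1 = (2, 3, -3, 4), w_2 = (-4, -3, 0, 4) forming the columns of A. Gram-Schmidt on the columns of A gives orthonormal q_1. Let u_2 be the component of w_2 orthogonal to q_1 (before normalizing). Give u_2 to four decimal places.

w_1 = (2, 3, -3, 4); ‖w_1‖ = 6.1644, so q_1 = (0.3244, 0.4867, -0.4867, 0.6489).
q_1·w_2 = 0.3244·(-4) + 0.4867·(-3) + (-0.4867)·0 + 0.6489·4 = -0.1622.
u_2 = w_2 + 0.1622·q_1 = (-3.9474, -2.9211, -0.0789, 4.1053).

u_2 = (-3.9474, -2.9211, -0.0789, 4.1053)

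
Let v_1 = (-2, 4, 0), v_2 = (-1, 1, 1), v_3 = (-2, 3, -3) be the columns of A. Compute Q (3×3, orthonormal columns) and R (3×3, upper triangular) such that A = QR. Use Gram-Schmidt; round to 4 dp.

Q = [[-0.4472, -0.3651, -0.8165], [0.8944, -0.1826, -0.4082], [0.0000, 0.9129, -0.4082]], R = [[4.4721, 1.3416, 3.5777], [0.0000, 1.0954, -2.5560], [0.0000, 0.0000, 1.6330]]

e_1 = v_1/‖v_1‖ = (-2, 4, 0)/4.4721 = (-0.4472, 0.8944, 0.0000).
r_{12} = e_1·v_2 = 1.3416.
u_2 = v_2 − 1.3416·e_1 = (-0.4000, -0.2000, 1.0000).
‖u_2‖ = 1.0954, so e_2 = (-0.3651, -0.1826, 0.9129).
r_{13} = e_1·v_3 = 3.5777; r_{23} = e_2·v_3 = -2.5560.
u_3 = v_3 − 3.5777·e_1 + 2.5560·e_2 = (-1.3333, -0.6667, -0.6667).
‖u_3‖ = 1.6330, so e_3 = (-0.8165, -0.4082, -0.4082).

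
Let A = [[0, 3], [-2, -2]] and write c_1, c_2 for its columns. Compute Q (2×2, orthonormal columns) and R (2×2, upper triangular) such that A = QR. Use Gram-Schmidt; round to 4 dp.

q_1 = c_1/‖c_1‖ = (0, -2)/2.0000 = (0.0000, -1.0000).
r_{12} = q_1·c_2 = 2.0000.
u_2 = c_2 − 2.0000·q_1 = (3.0000, 0.0000).
‖u_2‖ = 3.0000, so q_2 = (1.0000, 0.0000).

Q = [[0.0000, 1.0000], [-1.0000, 0.0000]], R = [[2.0000, 2.0000], [0.0000, 3.0000]]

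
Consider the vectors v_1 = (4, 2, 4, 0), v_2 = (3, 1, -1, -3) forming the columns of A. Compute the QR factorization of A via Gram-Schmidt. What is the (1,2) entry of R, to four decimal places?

v_1 = (4, 2, 4, 0); ‖v_1‖ = 6.0000, so e_1 = (0.6667, 0.3333, 0.6667, 0.0000).
r_{12} = e_1·v_2 = 1.6667.

r_{12} = 1.6667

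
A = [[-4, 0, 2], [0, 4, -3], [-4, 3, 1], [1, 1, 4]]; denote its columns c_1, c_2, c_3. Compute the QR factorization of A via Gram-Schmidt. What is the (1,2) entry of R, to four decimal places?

c_1 = (-4, 0, -4, 1); ‖c_1‖ = 5.7446, so e_1 = (-0.6963, 0.0000, -0.6963, 0.1741).
r_{12} = e_1·c_2 = -1.9149.

r_{12} = -1.9149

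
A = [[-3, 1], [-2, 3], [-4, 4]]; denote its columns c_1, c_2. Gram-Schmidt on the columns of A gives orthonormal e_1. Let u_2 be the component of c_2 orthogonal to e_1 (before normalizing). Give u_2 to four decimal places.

u_2 = (-1.5862, 1.2759, 0.5517)

c_1 = (-3, -2, -4); ‖c_1‖ = 5.3852, so e_1 = (-0.5571, -0.3714, -0.7428).
e_1·c_2 = (-0.5571)·1 + (-0.3714)·3 + (-0.7428)·4 = -4.6424.
u_2 = c_2 + 4.6424·e_1 = (-1.5862, 1.2759, 0.5517).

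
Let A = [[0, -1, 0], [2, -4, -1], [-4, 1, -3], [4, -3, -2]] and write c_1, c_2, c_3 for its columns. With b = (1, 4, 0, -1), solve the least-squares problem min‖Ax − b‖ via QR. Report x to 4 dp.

c_1 = (0, 2, -4, 4); ‖c_1‖ = 6.0000, so q_1 = (0.0000, 0.3333, -0.6667, 0.6667).
q_1·c_2 = 0.0000·(-1) + 0.3333·(-4) + (-0.6667)·1 + 0.6667·(-3) = -4.0000.
u_2 = c_2 + 4.0000·q_1 = (-1.0000, -2.6667, -1.6667, -0.3333).
‖u_2‖ = 3.3166, so q_2 = (-0.3015, -0.8040, -0.5025, -0.1005).
q_1·c_3 = 0.0000·0 + 0.3333·(-1) + (-0.6667)·(-3) + 0.6667·(-2) = 0.3333; q_2·c_3 = (-0.3015)·0 + (-0.8040)·(-1) + (-0.5025)·(-3) + (-0.1005)·(-2) = 2.5126.
u_3 = c_3 − 0.3333·q_1 − 2.5126·q_2 = (0.7576, 0.9091, -1.5152, -1.9697).
‖u_3‖ = 2.7524, so q_3 = (0.2752, 0.3303, -0.5505, -0.7156).
Qᵀb = (0.6667, -3.4171, 2.3120).
Back-substitute: x_3 = 2.3120/2.7524 = 0.8400.
x_2 = (-3.4171 − 2.5126·0.8400)/3.3166 = -1.6667.
x_1 = (0.6667 + 4.0000·(-1.6667) − 0.3333·0.8400)/6.0000 = -1.0467.

x = (-1.0467, -1.6667, 0.8400)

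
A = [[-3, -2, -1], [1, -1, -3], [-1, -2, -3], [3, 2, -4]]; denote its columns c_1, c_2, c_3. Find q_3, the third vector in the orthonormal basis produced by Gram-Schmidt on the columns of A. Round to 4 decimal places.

c_1 = (-3, 1, -1, 3); ‖c_1‖ = 4.4721, so q_1 = (-0.6708, 0.2236, -0.2236, 0.6708).
q_1·c_2 = (-0.6708)·(-2) + 0.2236·(-1) + (-0.2236)·(-2) + 0.6708·2 = 2.9069.
u_2 = c_2 − 2.9069·q_1 = (-0.0500, -1.6500, -1.3500, 0.0500).
‖u_2‖ = 2.1331, so q_2 = (-0.0234, -0.7735, -0.6329, 0.0234).
q_1·c_3 = (-0.6708)·(-1) + 0.2236·(-3) + (-0.2236)·(-3) + 0.6708·(-4) = -2.0125; q_2·c_3 = (-0.0234)·(-1) + (-0.7735)·(-3) + (-0.6329)·(-3) + 0.0234·(-4) = 4.1489.
u_3 = c_3 + 2.0125·q_1 − 4.1489·q_2 = (-2.2527, 0.6593, -0.8242, -2.7473).
‖u_3‖ = 3.7062, so q_3 = (-0.6078, 0.1779, -0.2224, -0.7412).

q_3 = (-0.6078, 0.1779, -0.2224, -0.7412)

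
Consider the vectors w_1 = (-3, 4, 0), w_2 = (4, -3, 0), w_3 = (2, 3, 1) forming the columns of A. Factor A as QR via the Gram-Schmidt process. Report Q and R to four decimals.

w_1 = (-3, 4, 0); ‖w_1‖ = 5.0000, so e_1 = (-0.6000, 0.8000, 0.0000).
e_1·w_2 = (-0.6000)·4 + 0.8000·(-3) + 0.0000·0 = -4.8000.
u_2 = w_2 + 4.8000·e_1 = (1.1200, 0.8400, 0.0000).
‖u_2‖ = 1.4000, so e_2 = (0.8000, 0.6000, 0.0000).
e_1·w_3 = (-0.6000)·2 + 0.8000·3 + 0.0000·1 = 1.2000; e_2·w_3 = 0.8000·2 + 0.6000·3 + 0.0000·1 = 3.4000.
u_3 = w_3 − 1.2000·e_1 − 3.4000·e_2 = (0.0000, 0.0000, 1.0000).
‖u_3‖ = 1.0000, so e_3 = (0.0000, 0.0000, 1.0000).

Q = [[-0.6000, 0.8000, 0.0000], [0.8000, 0.6000, 0.0000], [0.0000, 0.0000, 1.0000]], R = [[5.0000, -4.8000, 1.2000], [0.0000, 1.4000, 3.4000], [0.0000, 0.0000, 1.0000]]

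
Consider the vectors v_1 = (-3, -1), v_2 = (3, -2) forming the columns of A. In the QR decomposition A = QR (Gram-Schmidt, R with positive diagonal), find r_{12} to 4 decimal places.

r_{12} = -2.2136

v_1 = (-3, -1); ‖v_1‖ = 3.1623, so q_1 = (-0.9487, -0.3162).
r_{12} = q_1·v_2 = -2.2136.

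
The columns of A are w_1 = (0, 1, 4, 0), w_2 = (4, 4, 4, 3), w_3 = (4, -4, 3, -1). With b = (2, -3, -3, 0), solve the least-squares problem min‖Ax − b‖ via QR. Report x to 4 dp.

w_1 = (0, 1, 4, 0); ‖w_1‖ = 4.1231, so e_1 = (0.0000, 0.2425, 0.9701, 0.0000).
e_1·w_2 = 0.0000·4 + 0.2425·4 + 0.9701·4 + 0.0000·3 = 4.8507.
u_2 = w_2 − 4.8507·e_1 = (4.0000, 2.8235, -0.7059, 3.0000).
‖u_2‖ = 5.7854, so e_2 = (0.6914, 0.4880, -0.1220, 0.5185).
e_1·w_3 = 0.0000·4 + 0.2425·(-4) + 0.9701·3 + 0.0000·(-1) = 1.9403; e_2·w_3 = 0.6914·4 + 0.4880·(-4) + (-0.1220)·3 + 0.5185·(-1) = -0.0712.
u_3 = w_3 − 1.9403·e_1 + 0.0712·e_2 = (4.0492, -4.4359, 1.1090, -0.9631).
‖u_3‖ = 6.1831, so e_3 = (0.6549, -0.7174, 0.1794, -0.1558).
Qᵀb = (-3.6380, 0.2847, 2.9240).
Back-substitute: x_3 = 2.9240/6.1831 = 0.4729.
x_2 = (0.2847 + 0.0712·0.4729)/5.7854 = 0.0550.
x_1 = (-3.6380 − 4.8507·0.0550 − 1.9403·0.4729)/4.1231 = -1.1696.

x = (-1.1696, 0.0550, 0.4729)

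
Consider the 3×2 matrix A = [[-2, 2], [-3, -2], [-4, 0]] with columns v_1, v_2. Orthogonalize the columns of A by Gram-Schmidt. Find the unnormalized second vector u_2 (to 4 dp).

u_2 = (2.1379, -1.7931, 0.2759)

q_1 = v_1/‖v_1‖ = (-2, -3, -4)/5.3852 = (-0.3714, -0.5571, -0.7428).
r_{12} = q_1·v_2 = 0.3714.
u_2 = v_2 − 0.3714·q_1 = (2.1379, -1.7931, 0.2759).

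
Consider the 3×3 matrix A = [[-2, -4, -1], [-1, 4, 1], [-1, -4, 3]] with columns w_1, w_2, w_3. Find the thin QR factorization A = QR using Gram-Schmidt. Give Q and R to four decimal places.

q_1 = w_1/‖w_1‖ = (-2, -1, -1)/2.4495 = (-0.8165, -0.4082, -0.4082).
r_{12} = q_1·w_2 = 3.2660.
u_2 = w_2 − 3.2660·q_1 = (-1.3333, 5.3333, -2.6667).
‖u_2‖ = 6.1101, so q_2 = (-0.2182, 0.8729, -0.4364).
r_{13} = q_1·w_3 = -0.8165; r_{23} = q_2·w_3 = -0.2182.
u_3 = w_3 + 0.8165·q_1 + 0.2182·q_2 = (-1.7143, 0.8571, 2.5714).
‖u_3‖ = 3.2071, so q_3 = (-0.5345, 0.2673, 0.8018).

Q = [[-0.8165, -0.2182, -0.5345], [-0.4082, 0.8729, 0.2673], [-0.4082, -0.4364, 0.8018]], R = [[2.4495, 3.2660, -0.8165], [0.0000, 6.1101, -0.2182], [0.0000, 0.0000, 3.2071]]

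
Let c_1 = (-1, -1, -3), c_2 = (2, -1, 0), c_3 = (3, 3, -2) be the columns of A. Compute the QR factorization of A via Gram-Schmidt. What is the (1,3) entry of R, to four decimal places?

q_1 = c_1/‖c_1‖ = (-1, -1, -3)/3.3166 = (-0.3015, -0.3015, -0.9045).
r_{13} = q_1·c_3 = 0.0000.

r_{13} = 0.0000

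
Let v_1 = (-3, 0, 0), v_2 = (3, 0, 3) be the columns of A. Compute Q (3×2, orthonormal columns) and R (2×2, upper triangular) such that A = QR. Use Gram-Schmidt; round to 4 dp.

Q = [[-1.0000, 0.0000], [0.0000, 0.0000], [0.0000, 1.0000]], R = [[3.0000, -3.0000], [0.0000, 3.0000]]

e_1 = v_1/‖v_1‖ = (-3, 0, 0)/3.0000 = (-1.0000, 0.0000, 0.0000).
r_{12} = e_1·v_2 = -3.0000.
u_2 = v_2 + 3.0000·e_1 = (0.0000, 0.0000, 3.0000).
‖u_2‖ = 3.0000, so e_2 = (0.0000, 0.0000, 1.0000).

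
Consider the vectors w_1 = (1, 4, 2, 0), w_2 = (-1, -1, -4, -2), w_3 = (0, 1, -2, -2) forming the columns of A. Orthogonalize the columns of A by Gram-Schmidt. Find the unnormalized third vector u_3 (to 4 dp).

u_3 = (0.3003, -0.1638, 0.1775, -0.4232)

w_1 = (1, 4, 2, 0); ‖w_1‖ = 4.5826, so q_1 = (0.2182, 0.8729, 0.4364, 0.0000).
q_1·w_2 = 0.2182·(-1) + 0.8729·(-1) + 0.4364·(-4) + 0.0000·(-2) = -2.8368.
u_2 = w_2 + 2.8368·q_1 = (-0.3810, 1.4762, -2.7619, -2.0000).
‖u_2‖ = 3.7353, so q_2 = (-0.1020, 0.3952, -0.7394, -0.5354).
q_1·w_3 = 0.2182·0 + 0.8729·1 + 0.4364·(-2) + 0.0000·(-2) = 0.0000; q_2·w_3 = (-0.1020)·0 + 0.3952·1 + (-0.7394)·(-2) + (-0.5354)·(-2) = 2.9449.
u_3 = w_3 + 0.0000·q_1 − 2.9449·q_2 = (0.3003, -0.1638, 0.1775, -0.4232).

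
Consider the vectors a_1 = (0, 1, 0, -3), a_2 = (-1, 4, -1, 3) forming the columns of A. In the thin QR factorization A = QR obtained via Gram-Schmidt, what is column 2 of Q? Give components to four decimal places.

e_2 = (-0.2020, 0.9091, -0.2020, 0.3030)

a_1 = (0, 1, 0, -3); ‖a_1‖ = 3.1623, so e_1 = (0.0000, 0.3162, 0.0000, -0.9487).
e_1·a_2 = 0.0000·(-1) + 0.3162·4 + 0.0000·(-1) + (-0.9487)·3 = -1.5811.
u_2 = a_2 + 1.5811·e_1 = (-1.0000, 4.5000, -1.0000, 1.5000).
‖u_2‖ = 4.9497, so e_2 = (-0.2020, 0.9091, -0.2020, 0.3030).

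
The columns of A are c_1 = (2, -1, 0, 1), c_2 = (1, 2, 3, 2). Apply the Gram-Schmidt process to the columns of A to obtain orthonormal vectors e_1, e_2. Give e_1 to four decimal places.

e_1 = (0.8165, -0.4082, 0.0000, 0.4082)

c_1 = (2, -1, 0, 1); ‖c_1‖ = 2.4495, so e_1 = (0.8165, -0.4082, 0.0000, 0.4082).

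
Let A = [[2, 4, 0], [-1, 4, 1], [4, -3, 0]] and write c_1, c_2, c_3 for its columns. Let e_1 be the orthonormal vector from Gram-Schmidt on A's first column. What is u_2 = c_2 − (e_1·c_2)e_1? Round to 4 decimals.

u_2 = (4.7619, 3.6190, -1.4762)

e_1 = c_1/‖c_1‖ = (2, -1, 4)/4.5826 = (0.4364, -0.2182, 0.8729).
r_{12} = e_1·c_2 = -1.7457.
u_2 = c_2 + 1.7457·e_1 = (4.7619, 3.6190, -1.4762).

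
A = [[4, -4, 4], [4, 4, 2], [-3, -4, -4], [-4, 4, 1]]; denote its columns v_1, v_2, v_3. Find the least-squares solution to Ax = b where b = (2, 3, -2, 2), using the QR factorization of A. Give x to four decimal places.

q_1 = v_1/‖v_1‖ = (4, 4, -3, -4)/7.5498 = (0.5298, 0.5298, -0.3974, -0.5298).
r_{12} = q_1·v_2 = -0.5298.
u_2 = v_2 + 0.5298·q_1 = (-3.7193, 4.2807, -4.2105, 3.7193).
‖u_2‖ = 7.9824, so q_2 = (-0.4659, 0.5363, -0.5275, 0.4659).
r_{13} = q_1·v_3 = 4.2385; r_{23} = q_2·v_3 = 1.7846.
u_3 = v_3 − 4.2385·q_1 − 1.7846·q_2 = (2.5859, -1.2026, -1.3744, 2.4141).
‖u_3‖ = 3.9812, so q_3 = (0.6495, -0.3021, -0.3452, 0.6064).
Qᵀb = (2.3842, 2.6637, 2.2960).
Back-substitute: x_3 = 2.2960/3.9812 = 0.5767.
x_2 = (2.6637 − 1.7846·0.5767)/7.9824 = 0.2048.
x_1 = (2.3842 + 0.5298·0.2048 − 4.2385·0.5767)/7.5498 = 0.0064.

x = (0.0064, 0.2048, 0.5767)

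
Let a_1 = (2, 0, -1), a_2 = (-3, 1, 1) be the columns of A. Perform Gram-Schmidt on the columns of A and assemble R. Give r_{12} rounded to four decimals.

q_1 = a_1/‖a_1‖ = (2, 0, -1)/2.2361 = (0.8944, 0.0000, -0.4472).
r_{12} = q_1·a_2 = -3.1305.

r_{12} = -3.1305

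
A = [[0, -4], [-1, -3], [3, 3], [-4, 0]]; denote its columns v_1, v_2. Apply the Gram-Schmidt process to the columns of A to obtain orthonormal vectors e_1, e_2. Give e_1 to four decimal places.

e_1 = v_1/‖v_1‖ = (0, -1, 3, -4)/5.0990 = (0.0000, -0.1961, 0.5883, -0.7845).

e_1 = (0.0000, -0.1961, 0.5883, -0.7845)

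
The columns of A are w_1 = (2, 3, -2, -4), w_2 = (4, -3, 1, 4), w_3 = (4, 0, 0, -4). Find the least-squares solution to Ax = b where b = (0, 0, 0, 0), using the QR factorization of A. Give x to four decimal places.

w_1 = (2, 3, -2, -4); ‖w_1‖ = 5.7446, so q_1 = (0.3482, 0.5222, -0.3482, -0.6963).
q_1·w_2 = 0.3482·4 + 0.5222·(-3) + (-0.3482)·1 + (-0.6963)·4 = -3.3075.
u_2 = w_2 + 3.3075·q_1 = (5.1515, -1.2727, -0.1515, 1.6970).
‖u_2‖ = 5.5732, so q_2 = (0.9243, -0.2284, -0.0272, 0.3045).
q_1·w_3 = 0.3482·4 + 0.5222·0 + (-0.3482)·0 + (-0.6963)·(-4) = 4.1779; q_2·w_3 = 0.9243·4 + (-0.2284)·0 + (-0.0272)·0 + 0.3045·(-4) = 2.4794.
u_3 = w_3 − 4.1779·q_1 − 2.4794·q_2 = (0.2537, -1.6156, 1.5220, -1.8459).
‖u_3‖ = 2.8979, so q_3 = (0.0875, -0.5575, 0.5252, -0.6370).
Qᵀb = (0.0000, 0.0000, 0.0000).
Back-substitute: x_3 = 0.0000/2.8979 = 0.0000.
x_2 = (0.0000 − 2.4794·0.0000)/5.5732 = 0.0000.
x_1 = (0.0000 + 3.3075·0.0000 − 4.1779·0.0000)/5.7446 = 0.0000.

x = (0.0000, 0.0000, 0.0000)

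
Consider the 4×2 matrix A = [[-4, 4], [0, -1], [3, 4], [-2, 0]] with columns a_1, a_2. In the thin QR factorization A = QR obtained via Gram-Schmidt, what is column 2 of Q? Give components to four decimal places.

a_1 = (-4, 0, 3, -2); ‖a_1‖ = 5.3852, so e_1 = (-0.7428, 0.0000, 0.5571, -0.3714).
e_1·a_2 = (-0.7428)·4 + 0.0000·(-1) + 0.5571·4 + (-0.3714)·0 = -0.7428.
u_2 = a_2 + 0.7428·e_1 = (3.4483, -1.0000, 4.4138, -0.2759).
‖u_2‖ = 5.6963, so e_2 = (0.6053, -0.1756, 0.7748, -0.0484).

e_2 = (0.6053, -0.1756, 0.7748, -0.0484)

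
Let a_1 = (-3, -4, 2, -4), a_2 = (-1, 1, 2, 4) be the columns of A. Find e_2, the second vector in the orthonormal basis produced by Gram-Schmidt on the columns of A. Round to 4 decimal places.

e_2 = (-0.4370, -0.0364, 0.6035, 0.6659)

a_1 = (-3, -4, 2, -4); ‖a_1‖ = 6.7082, so e_1 = (-0.4472, -0.5963, 0.2981, -0.5963).
e_1·a_2 = (-0.4472)·(-1) + (-0.5963)·1 + 0.2981·2 + (-0.5963)·4 = -1.9379.
u_2 = a_2 + 1.9379·e_1 = (-1.8667, -0.1556, 2.5778, 2.8444).
‖u_2‖ = 4.2714, so e_2 = (-0.4370, -0.0364, 0.6035, 0.6659).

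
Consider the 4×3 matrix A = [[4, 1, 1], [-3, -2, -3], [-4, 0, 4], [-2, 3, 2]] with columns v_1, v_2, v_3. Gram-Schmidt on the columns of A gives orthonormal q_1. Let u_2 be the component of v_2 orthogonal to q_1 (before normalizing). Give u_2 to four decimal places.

u_2 = (0.6444, -1.7333, 0.3556, 3.1778)

q_1 = v_1/‖v_1‖ = (4, -3, -4, -2)/6.7082 = (0.5963, -0.4472, -0.5963, -0.2981).
r_{12} = q_1·v_2 = 0.5963.
u_2 = v_2 − 0.5963·q_1 = (0.6444, -1.7333, 0.3556, 3.1778).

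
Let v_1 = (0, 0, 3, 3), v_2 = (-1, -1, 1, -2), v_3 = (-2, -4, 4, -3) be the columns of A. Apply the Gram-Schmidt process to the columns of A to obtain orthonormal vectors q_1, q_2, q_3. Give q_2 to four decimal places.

v_1 = (0, 0, 3, 3); ‖v_1‖ = 4.2426, so q_1 = (0.0000, 0.0000, 0.7071, 0.7071).
q_1·v_2 = 0.0000·(-1) + 0.0000·(-1) + 0.7071·1 + 0.7071·(-2) = -0.7071.
u_2 = v_2 + 0.7071·q_1 = (-1.0000, -1.0000, 1.5000, -1.5000).
‖u_2‖ = 2.5495, so q_2 = (-0.3922, -0.3922, 0.5883, -0.5883).

q_2 = (-0.3922, -0.3922, 0.5883, -0.5883)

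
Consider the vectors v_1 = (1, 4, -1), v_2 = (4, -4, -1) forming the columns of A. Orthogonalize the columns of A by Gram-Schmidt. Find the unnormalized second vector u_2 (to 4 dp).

e_1 = v_1/‖v_1‖ = (1, 4, -1)/4.2426 = (0.2357, 0.9428, -0.2357).
r_{12} = e_1·v_2 = -2.5927.
u_2 = v_2 + 2.5927·e_1 = (4.6111, -1.5556, -1.6111).

u_2 = (4.6111, -1.5556, -1.6111)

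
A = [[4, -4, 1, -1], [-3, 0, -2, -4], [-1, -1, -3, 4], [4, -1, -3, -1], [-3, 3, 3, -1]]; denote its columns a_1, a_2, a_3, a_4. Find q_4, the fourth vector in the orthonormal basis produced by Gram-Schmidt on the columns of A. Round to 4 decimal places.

a_1 = (4, -3, -1, 4, -3); ‖a_1‖ = 7.1414, so q_1 = (0.5601, -0.4201, -0.1400, 0.5601, -0.4201).
q_1·a_2 = 0.5601·(-4) + (-0.4201)·0 + (-0.1400)·(-1) + 0.5601·(-1) + (-0.4201)·3 = -3.9208.
u_2 = a_2 + 3.9208·q_1 = (-1.8039, -1.6471, -1.5490, 1.1961, 1.3529).
‖u_2‖ = 3.4099, so q_2 = (-0.5290, -0.4830, -0.4543, 0.3508, 0.3968).
q_1·a_3 = 0.5601·1 + (-0.4201)·(-2) + (-0.1400)·(-3) + 0.5601·(-3) + (-0.4201)·3 = -1.1202; q_2·a_3 = (-0.5290)·1 + (-0.4830)·(-2) + (-0.4543)·(-3) + 0.3508·(-3) + 0.3968·3 = 1.9378.
u_3 = a_3 + 1.1202·q_1 − 1.9378·q_2 = (2.6526, -1.5346, -2.2766, -3.0523, 1.7605).
‖u_3‖ = 5.1952, so q_3 = (0.5106, -0.2954, -0.4382, -0.5875, 0.3389).
q_1·a_4 = 0.5601·(-1) + (-0.4201)·(-4) + (-0.1400)·4 + 0.5601·(-1) + (-0.4201)·(-1) = 0.4201; q_2·a_4 = (-0.5290)·(-1) + (-0.4830)·(-4) + (-0.4543)·4 + 0.3508·(-1) + 0.3968·(-1) = -0.1035; q_3·a_4 = 0.5106·(-1) + (-0.2954)·(-4) + (-0.4382)·4 + (-0.5875)·(-1) + 0.3389·(-1) = -0.8332.
u_4 = a_4 − 0.4201·q_1 + 0.1035·q_2 + 0.8332·q_3 = (-0.8646, -4.1197, 3.6467, -1.6885, -0.5001).
‖u_4‖ = 5.8411, so q_4 = (-0.1480, -0.7053, 0.6243, -0.2891, -0.0856).

q_4 = (-0.1480, -0.7053, 0.6243, -0.2891, -0.0856)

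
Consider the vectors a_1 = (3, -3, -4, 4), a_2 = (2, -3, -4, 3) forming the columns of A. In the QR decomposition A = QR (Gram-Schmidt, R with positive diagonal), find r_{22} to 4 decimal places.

r_{22} = 1.0100

a_1 = (3, -3, -4, 4); ‖a_1‖ = 7.0711, so e_1 = (0.4243, -0.4243, -0.5657, 0.5657).
e_1·a_2 = 0.4243·2 + (-0.4243)·(-3) + (-0.5657)·(-4) + 0.5657·3 = 6.0811.
u_2 = a_2 − 6.0811·e_1 = (-0.5800, -0.4200, -0.5600, -0.4400).
r_{22} = ‖u_2‖ = 1.0100.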